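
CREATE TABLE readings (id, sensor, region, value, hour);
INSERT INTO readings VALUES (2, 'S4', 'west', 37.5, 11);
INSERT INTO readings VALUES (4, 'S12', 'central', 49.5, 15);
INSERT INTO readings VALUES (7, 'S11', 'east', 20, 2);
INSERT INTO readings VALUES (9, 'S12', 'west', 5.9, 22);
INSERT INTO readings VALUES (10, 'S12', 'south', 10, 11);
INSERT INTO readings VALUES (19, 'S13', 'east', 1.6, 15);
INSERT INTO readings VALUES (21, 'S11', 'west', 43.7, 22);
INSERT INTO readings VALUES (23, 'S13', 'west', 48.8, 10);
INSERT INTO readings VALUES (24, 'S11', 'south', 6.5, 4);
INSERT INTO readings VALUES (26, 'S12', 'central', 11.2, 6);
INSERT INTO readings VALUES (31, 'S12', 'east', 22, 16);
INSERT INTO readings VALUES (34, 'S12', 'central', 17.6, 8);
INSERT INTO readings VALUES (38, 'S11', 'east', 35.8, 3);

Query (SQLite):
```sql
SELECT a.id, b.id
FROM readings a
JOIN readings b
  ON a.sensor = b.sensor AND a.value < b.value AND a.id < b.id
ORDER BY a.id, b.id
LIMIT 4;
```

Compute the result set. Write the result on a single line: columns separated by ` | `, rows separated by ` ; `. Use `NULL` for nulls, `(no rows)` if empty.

7 | 21 ; 7 | 38 ; 9 | 10 ; 9 | 26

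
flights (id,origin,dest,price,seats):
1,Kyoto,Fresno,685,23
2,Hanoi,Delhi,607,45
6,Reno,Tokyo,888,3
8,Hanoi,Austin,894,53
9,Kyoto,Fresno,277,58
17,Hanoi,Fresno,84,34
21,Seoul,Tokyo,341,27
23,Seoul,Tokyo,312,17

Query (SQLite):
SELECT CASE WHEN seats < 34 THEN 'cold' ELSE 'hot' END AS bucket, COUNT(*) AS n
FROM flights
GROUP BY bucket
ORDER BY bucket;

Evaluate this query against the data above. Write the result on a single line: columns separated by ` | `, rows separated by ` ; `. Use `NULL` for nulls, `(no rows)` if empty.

cold | 4 ; hot | 4

Bucket rows by seats < 34 → 'cold' else 'hot'; count each bucket.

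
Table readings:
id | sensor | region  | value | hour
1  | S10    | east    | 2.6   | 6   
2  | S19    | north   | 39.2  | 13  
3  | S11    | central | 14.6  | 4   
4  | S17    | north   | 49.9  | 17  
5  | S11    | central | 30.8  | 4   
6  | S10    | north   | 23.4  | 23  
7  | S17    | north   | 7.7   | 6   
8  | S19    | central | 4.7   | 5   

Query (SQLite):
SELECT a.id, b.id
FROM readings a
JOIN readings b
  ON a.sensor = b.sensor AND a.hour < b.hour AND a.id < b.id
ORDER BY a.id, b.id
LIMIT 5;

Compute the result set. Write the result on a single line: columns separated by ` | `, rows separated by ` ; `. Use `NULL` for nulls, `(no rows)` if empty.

1 | 6

Pairs (a,b) with same sensor, a.hour < b.hour, a.id < b.id.
sensor groups: S10:{1,6} S11:{3,5} S17:{4,7} S19:{2,8}
Ordered by (a.id, b.id); first 5.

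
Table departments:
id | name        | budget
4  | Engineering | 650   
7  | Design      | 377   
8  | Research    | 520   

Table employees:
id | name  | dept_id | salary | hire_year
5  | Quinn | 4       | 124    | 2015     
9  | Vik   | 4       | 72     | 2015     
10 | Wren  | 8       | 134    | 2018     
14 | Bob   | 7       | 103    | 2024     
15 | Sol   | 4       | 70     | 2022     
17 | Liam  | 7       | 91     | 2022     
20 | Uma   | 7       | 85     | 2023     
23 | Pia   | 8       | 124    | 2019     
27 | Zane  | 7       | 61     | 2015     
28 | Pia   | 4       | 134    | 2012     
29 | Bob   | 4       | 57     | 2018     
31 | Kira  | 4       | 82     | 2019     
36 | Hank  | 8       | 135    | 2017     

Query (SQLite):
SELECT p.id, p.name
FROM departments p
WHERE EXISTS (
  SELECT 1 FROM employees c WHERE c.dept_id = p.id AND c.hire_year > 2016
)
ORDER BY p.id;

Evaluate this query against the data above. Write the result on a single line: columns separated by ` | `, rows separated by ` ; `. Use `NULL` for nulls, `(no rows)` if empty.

4 | Engineering ; 7 | Design ; 8 | Research

For each departments row, check whether any employees with matching dept_id has hire_year > 2016.
Keep rows where that is true.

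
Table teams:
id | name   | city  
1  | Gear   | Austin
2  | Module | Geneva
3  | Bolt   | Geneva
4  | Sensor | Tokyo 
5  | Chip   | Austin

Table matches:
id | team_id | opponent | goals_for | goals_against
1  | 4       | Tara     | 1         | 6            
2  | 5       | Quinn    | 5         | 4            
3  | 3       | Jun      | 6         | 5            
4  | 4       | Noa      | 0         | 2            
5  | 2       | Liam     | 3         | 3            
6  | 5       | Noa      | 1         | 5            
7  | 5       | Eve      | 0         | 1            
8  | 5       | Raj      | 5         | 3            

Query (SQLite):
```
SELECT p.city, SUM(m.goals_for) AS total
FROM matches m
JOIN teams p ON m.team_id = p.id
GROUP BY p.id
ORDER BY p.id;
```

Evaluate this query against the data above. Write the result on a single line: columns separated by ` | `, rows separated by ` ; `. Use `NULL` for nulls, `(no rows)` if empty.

Join each matches row to its teams via team_id.
Group joined rows by teams.id; compute SUM(m.goals_for) per group.
  2: ids {5} → SUM(m.goals_for)=3
  3: ids {3} → SUM(m.goals_for)=6
  4: ids {1, 4} → SUM(m.goals_for)=1
  5: ids {2, 6, 7, 8} → SUM(m.goals_for)=11

Geneva | 3 ; Geneva | 6 ; Tokyo | 1 ; Austin | 11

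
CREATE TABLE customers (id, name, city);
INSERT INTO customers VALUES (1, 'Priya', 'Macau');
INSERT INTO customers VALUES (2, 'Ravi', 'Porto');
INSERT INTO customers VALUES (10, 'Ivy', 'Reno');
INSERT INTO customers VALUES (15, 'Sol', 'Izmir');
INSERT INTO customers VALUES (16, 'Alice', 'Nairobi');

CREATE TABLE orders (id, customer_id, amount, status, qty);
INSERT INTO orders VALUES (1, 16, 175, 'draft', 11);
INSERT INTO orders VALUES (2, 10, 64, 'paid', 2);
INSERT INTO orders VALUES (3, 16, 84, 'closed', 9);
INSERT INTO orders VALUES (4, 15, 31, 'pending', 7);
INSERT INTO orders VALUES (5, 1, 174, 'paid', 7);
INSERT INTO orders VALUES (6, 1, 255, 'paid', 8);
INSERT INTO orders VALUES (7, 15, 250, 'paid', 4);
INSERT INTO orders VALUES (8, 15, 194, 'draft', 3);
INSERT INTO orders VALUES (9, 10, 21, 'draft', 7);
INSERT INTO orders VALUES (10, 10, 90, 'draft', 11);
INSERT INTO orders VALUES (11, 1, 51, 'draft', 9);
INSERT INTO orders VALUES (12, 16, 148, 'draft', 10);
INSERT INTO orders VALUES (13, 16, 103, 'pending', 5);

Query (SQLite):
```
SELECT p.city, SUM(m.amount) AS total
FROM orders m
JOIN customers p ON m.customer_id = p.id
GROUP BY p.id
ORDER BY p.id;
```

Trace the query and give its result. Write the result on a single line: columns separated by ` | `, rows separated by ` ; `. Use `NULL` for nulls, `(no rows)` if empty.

Macau | 480 ; Reno | 175 ; Izmir | 475 ; Nairobi | 510

Join each orders row to its customers via customer_id.
Group joined rows by customers.id; compute SUM(m.amount) per group.
  1: ids {5, 6, 11} → SUM(m.amount)=480
  10: ids {2, 9, 10} → SUM(m.amount)=175
  15: ids {4, 7, 8} → SUM(m.amount)=475
  16: ids {1, 3, 12, 13} → SUM(m.amount)=510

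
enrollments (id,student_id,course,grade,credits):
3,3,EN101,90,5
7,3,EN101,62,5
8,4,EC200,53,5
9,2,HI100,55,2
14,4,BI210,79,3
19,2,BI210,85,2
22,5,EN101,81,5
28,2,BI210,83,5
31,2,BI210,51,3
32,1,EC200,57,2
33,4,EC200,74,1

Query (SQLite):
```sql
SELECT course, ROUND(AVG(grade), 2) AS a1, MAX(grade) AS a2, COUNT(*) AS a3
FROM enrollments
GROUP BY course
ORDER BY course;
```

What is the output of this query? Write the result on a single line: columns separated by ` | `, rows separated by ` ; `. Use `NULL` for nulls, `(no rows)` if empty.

BI210 | 74.5 | 85 | 4 ; EC200 | 61.33 | 74 | 3 ; EN101 | 77.67 | 90 | 3 ; HI100 | 55 | 55 | 1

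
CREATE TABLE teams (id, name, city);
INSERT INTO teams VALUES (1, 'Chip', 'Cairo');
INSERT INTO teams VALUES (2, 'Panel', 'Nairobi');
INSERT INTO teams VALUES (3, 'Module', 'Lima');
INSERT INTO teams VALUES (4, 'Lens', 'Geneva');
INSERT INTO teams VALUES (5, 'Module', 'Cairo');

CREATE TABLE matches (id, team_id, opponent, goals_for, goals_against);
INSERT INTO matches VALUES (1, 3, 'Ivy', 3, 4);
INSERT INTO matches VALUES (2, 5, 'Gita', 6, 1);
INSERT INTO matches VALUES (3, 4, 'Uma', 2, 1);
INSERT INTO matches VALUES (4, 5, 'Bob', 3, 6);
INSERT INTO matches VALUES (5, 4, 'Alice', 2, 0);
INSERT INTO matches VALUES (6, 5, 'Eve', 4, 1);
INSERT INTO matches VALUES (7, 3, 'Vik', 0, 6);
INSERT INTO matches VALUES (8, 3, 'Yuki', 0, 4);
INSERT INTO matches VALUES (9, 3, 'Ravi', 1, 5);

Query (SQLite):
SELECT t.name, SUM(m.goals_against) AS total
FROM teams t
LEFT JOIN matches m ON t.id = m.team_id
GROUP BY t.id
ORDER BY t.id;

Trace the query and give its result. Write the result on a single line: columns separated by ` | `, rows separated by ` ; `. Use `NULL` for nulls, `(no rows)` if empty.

Chip | NULL ; Panel | NULL ; Module | 19 ; Lens | 1 ; Module | 8

LEFT JOIN keeps every teams row; unmatched ones get NULL for matches columns.
Group by teams.id and compute SUM(m.goals_against). SUM over an all-NULL group is NULL.
  1: ids {—} → SUM(m.goals_against)=NULL
  2: ids {—} → SUM(m.goals_against)=NULL
  3: ids {1, 7, 8, 9} → SUM(m.goals_against)=19
  4: ids {3, 5} → SUM(m.goals_against)=1
  5: ids {2, 4, 6} → SUM(m.goals_against)=8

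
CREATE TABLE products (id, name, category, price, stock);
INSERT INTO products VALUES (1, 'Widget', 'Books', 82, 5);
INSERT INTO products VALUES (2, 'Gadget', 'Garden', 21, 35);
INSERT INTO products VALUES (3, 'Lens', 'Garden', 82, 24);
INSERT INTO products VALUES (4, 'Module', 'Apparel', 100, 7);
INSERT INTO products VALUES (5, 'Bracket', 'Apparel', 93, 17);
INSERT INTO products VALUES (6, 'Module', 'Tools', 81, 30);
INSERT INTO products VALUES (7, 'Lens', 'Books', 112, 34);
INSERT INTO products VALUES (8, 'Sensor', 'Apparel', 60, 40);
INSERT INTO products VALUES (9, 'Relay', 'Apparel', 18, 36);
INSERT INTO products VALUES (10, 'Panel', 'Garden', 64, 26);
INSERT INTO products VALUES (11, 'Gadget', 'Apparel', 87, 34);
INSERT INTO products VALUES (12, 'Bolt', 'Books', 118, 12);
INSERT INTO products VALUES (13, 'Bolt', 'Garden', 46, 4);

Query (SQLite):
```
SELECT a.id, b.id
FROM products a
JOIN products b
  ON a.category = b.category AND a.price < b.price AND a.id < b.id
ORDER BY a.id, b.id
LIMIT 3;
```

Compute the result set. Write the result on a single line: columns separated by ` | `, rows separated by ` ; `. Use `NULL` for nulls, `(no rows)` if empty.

1 | 7 ; 1 | 12 ; 2 | 3

Pairs (a,b) with same category, a.price < b.price, a.id < b.id.
category groups: Apparel:{4,5,8,9,11} Books:{1,7,12} Garden:{2,3,10,13} Tools:{6}
Ordered by (a.id, b.id); first 3.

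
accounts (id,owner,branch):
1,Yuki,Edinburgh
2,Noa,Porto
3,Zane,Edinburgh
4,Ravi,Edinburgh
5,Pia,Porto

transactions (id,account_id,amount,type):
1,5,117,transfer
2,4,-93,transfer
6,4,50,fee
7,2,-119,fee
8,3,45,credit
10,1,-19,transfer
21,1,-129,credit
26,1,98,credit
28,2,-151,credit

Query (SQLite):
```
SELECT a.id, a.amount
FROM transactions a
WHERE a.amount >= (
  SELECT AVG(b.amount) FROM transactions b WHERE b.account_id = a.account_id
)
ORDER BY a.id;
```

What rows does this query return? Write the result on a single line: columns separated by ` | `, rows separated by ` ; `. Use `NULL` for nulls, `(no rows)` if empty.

1 | 117 ; 6 | 50 ; 7 | -119 ; 8 | 45 ; 26 | 98

For each transactions row a, compute AVG(amount) over rows sharing a.account_id.
Keep row a if a.amount >= that per-group AVG.
  account_id=1: AVG(amount) = -16.666667
  account_id=2: AVG(amount) = -135.0
  account_id=3: AVG(amount) = 45.0
  account_id=4: AVG(amount) = -21.5
  account_id=5: AVG(amount) = 117.0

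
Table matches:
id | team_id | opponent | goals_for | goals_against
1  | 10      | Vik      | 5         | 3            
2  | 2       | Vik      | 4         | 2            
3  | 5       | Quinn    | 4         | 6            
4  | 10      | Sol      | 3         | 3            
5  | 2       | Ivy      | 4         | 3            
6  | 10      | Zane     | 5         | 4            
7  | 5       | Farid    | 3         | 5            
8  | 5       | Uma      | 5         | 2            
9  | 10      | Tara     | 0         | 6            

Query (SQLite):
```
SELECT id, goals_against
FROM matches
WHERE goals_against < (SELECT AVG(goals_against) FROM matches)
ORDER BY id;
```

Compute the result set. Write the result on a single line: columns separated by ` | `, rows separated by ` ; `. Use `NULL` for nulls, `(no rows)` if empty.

Scalar subquery: AVG(goals_against) over all matches rows = 3.777778 (≈; comparison uses full precision).
Keep rows where goals_against < that value.

1 | 3 ; 2 | 2 ; 4 | 3 ; 5 | 3 ; 8 | 2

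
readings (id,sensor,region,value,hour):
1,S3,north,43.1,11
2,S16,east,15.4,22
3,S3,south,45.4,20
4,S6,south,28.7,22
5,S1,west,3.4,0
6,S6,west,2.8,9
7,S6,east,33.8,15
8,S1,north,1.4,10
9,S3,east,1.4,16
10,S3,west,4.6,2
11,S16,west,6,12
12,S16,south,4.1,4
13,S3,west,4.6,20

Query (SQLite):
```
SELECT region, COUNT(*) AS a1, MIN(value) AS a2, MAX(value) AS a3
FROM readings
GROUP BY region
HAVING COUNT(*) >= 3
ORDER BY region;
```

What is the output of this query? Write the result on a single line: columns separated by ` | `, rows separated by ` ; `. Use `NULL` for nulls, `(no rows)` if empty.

east | 3 | 1.4 | 33.8 ; south | 3 | 4.1 | 45.4 ; west | 5 | 2.8 | 6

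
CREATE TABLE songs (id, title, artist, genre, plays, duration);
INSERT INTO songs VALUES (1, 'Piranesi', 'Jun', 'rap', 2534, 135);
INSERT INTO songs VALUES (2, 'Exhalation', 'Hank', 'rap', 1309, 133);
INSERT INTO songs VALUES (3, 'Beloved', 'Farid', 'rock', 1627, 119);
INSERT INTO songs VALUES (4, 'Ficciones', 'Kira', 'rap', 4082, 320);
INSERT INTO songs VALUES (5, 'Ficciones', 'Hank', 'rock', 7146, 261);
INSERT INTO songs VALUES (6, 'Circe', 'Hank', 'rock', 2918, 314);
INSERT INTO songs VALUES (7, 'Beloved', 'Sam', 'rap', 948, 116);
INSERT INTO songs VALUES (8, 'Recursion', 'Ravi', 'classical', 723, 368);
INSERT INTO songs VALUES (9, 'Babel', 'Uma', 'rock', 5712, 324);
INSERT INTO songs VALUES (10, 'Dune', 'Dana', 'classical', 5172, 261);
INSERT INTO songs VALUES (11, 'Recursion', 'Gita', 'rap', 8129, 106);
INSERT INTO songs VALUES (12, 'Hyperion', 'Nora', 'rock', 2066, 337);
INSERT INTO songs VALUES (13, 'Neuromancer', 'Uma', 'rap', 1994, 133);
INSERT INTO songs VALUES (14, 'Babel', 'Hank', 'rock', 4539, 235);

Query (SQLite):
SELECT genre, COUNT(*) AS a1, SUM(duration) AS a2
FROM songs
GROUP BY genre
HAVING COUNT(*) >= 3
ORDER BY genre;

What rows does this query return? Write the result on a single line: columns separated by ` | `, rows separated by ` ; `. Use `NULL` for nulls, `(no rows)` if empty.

Group songs by genre.
Per group compute: COUNT(*), SUM(duration).
HAVING: drop groups with fewer than 3 rows.
  classical: ids {8, 10} → COUNT(*)=2, SUM(duration)=629
  rap: ids {1, 2, 4, 7, 11, 13} → COUNT(*)=6, SUM(duration)=943
  rock: ids {3, 5, 6, 9, 12, 14} → COUNT(*)=6, SUM(duration)=1590

rap | 6 | 943 ; rock | 6 | 1590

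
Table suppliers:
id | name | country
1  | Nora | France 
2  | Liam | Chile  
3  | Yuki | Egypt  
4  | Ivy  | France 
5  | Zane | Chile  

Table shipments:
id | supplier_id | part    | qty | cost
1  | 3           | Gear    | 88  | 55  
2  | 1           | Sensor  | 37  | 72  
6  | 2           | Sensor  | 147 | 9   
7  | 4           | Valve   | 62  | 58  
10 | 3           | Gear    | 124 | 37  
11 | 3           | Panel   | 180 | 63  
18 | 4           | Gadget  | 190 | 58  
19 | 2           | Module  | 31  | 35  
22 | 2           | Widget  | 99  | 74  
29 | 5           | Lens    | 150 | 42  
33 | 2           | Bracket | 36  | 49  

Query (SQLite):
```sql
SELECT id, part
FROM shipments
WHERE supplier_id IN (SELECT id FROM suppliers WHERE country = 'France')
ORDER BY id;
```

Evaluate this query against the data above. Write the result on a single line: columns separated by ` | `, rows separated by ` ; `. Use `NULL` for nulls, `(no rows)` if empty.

Inner query: suppliers.id where country = 'France'.
Outer: keep shipments rows whose supplier_id is in that set.
Inner query → {1, 4}

2 | Sensor ; 7 | Valve ; 18 | Gadget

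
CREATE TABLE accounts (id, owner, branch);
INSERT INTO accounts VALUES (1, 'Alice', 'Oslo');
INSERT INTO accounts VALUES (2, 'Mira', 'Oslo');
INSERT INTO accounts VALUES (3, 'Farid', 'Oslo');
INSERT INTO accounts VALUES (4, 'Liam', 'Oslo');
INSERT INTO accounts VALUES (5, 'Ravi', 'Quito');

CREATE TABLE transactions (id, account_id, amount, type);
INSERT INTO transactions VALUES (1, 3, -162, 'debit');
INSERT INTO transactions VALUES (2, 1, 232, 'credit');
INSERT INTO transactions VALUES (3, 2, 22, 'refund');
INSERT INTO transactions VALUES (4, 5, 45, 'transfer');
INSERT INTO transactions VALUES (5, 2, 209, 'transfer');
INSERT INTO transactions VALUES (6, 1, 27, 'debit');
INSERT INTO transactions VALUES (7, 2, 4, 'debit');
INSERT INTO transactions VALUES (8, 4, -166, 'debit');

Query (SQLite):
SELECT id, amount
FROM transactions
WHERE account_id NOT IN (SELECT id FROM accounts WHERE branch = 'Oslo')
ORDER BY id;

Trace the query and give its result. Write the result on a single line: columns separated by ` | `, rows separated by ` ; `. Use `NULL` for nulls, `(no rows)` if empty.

4 | 45

Inner query: accounts.id where branch = 'Oslo'.
Outer: keep transactions rows whose account_id is not in that set.
Inner query → {1, 2, 3, 4}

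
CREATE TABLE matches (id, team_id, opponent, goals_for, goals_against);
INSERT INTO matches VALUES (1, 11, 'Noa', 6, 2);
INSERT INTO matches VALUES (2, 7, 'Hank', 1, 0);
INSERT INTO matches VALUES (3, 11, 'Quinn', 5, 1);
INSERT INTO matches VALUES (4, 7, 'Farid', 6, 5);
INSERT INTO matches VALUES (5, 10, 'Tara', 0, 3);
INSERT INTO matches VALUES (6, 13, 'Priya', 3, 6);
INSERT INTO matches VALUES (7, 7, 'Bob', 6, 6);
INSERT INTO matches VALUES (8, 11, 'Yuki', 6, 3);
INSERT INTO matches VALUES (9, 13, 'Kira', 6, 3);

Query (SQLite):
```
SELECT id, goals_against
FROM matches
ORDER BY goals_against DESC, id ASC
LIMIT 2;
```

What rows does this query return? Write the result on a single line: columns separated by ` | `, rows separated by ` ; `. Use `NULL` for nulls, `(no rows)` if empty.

Sort by goals_against desc, tiebreak id asc: (6, id=6), (6, id=7), (5, id=4), (3, id=5), (3, id=8) …. Take first 2.

6 | 6 ; 7 | 6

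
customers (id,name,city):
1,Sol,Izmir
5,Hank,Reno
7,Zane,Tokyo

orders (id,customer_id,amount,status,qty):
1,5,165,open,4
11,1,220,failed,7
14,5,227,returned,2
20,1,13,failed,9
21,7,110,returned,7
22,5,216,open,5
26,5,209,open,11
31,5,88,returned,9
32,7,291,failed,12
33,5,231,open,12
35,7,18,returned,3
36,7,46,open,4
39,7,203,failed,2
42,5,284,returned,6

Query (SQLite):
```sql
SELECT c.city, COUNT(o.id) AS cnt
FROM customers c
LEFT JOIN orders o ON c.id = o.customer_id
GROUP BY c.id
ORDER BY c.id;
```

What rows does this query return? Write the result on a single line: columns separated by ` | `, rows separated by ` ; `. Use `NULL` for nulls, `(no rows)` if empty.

Izmir | 2 ; Reno | 7 ; Tokyo | 5

LEFT JOIN keeps every customers row; unmatched ones get NULL for orders columns.
Group by customers.id and compute COUNT(o.id). COUNT(col) of an all-NULL group is 0.
  1: ids {11, 20} → COUNT(o.id)=2
  5: ids {1, 14, 22, 26, 31, 33, 42} → COUNT(o.id)=7
  7: ids {21, 32, 35, 36, 39} → COUNT(o.id)=5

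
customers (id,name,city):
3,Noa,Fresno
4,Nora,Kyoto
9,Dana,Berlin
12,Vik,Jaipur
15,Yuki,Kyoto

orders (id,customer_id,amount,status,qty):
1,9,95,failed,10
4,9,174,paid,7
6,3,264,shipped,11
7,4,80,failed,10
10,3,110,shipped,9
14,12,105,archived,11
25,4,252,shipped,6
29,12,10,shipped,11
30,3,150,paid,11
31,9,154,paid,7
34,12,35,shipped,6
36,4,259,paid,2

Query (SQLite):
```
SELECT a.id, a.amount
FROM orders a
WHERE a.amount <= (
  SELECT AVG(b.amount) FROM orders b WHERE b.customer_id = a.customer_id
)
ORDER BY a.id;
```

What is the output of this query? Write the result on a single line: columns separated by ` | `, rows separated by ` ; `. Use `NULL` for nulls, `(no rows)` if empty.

1 | 95 ; 7 | 80 ; 10 | 110 ; 29 | 10 ; 30 | 150 ; 34 | 35

For each orders row a, compute AVG(amount) over rows sharing a.customer_id.
Keep row a if a.amount <= that per-group AVG.
  customer_id=3: AVG(amount) = 174.666667
  customer_id=4: AVG(amount) = 197.0
  customer_id=9: AVG(amount) = 141.0
  customer_id=12: AVG(amount) = 50.0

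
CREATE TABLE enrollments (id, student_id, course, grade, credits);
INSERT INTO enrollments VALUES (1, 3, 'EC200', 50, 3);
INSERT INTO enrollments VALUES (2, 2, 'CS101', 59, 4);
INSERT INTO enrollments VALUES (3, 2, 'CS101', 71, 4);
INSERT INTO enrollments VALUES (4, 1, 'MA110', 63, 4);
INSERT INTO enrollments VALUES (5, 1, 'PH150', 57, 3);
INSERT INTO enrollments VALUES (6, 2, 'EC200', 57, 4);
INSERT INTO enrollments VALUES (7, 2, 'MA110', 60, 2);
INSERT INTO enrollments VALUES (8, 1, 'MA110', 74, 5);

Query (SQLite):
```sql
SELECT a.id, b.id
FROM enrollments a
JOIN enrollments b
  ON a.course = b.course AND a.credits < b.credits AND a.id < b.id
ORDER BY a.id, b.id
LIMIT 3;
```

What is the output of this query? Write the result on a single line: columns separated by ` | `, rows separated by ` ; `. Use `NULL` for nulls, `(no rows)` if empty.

1 | 6 ; 4 | 8 ; 7 | 8

Pairs (a,b) with same course, a.credits < b.credits, a.id < b.id.
course groups: CS101:{2,3} EC200:{1,6} MA110:{4,7,8} PH150:{5}
Ordered by (a.id, b.id); first 3.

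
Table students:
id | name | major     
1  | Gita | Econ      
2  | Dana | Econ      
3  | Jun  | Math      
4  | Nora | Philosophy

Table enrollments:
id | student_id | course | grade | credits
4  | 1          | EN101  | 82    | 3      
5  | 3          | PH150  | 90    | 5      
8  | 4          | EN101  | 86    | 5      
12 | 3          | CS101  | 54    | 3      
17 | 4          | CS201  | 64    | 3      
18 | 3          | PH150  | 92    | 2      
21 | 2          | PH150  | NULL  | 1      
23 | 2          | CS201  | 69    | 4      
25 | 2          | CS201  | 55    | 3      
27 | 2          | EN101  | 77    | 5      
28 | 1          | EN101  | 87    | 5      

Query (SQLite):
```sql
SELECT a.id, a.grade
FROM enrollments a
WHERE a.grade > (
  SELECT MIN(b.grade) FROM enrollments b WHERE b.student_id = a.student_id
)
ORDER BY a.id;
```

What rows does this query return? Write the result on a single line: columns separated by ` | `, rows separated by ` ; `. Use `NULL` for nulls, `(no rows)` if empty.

5 | 90 ; 8 | 86 ; 18 | 92 ; 23 | 69 ; 27 | 77 ; 28 | 87

For each enrollments row a, compute MIN(grade) over rows sharing a.student_id.
Keep row a if a.grade > that per-group MIN.
  student_id=1: MIN(grade) = 82
  student_id=2: MIN(grade) = 55
  student_id=3: MIN(grade) = 54
  student_id=4: MIN(grade) = 64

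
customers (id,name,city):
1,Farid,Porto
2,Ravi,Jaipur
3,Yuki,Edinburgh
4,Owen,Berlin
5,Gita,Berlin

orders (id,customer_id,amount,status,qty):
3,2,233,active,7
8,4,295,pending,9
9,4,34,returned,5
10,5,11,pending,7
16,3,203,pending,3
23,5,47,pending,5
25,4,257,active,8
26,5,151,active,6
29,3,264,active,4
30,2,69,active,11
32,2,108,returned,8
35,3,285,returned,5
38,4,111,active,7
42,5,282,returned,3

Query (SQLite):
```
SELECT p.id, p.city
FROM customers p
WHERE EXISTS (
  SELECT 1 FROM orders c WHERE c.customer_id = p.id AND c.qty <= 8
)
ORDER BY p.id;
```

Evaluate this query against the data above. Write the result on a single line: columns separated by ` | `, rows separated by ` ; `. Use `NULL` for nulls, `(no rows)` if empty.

2 | Jaipur ; 3 | Edinburgh ; 4 | Berlin ; 5 | Berlin

For each customers row, check whether any orders with matching customer_id has qty <= 8.
Keep rows where that is true.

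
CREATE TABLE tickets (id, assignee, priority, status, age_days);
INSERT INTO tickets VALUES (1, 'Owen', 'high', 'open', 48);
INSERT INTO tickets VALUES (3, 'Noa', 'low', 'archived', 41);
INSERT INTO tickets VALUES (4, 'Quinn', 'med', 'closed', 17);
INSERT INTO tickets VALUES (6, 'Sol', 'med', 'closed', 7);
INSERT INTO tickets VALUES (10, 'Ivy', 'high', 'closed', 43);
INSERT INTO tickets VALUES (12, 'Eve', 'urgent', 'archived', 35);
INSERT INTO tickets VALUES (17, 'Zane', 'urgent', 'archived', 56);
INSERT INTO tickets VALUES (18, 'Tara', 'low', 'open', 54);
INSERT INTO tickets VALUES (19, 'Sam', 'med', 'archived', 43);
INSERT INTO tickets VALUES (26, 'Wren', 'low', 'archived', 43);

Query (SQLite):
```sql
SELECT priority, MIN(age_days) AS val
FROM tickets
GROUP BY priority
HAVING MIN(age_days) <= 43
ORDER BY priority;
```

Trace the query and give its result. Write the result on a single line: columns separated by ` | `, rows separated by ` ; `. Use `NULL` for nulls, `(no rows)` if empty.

high | 43 ; low | 41 ; med | 7 ; urgent | 35

Partition tickets by priority; compute MIN(age_days) within each group.
HAVING: keep groups where MIN(age_days) <= 43.
  high: ids {1, 10} → MIN(age_days)=43
  low: ids {3, 18, 26} → MIN(age_days)=41
  med: ids {4, 6, 19} → MIN(age_days)=7
  urgent: ids {12, 17} → MIN(age_days)=35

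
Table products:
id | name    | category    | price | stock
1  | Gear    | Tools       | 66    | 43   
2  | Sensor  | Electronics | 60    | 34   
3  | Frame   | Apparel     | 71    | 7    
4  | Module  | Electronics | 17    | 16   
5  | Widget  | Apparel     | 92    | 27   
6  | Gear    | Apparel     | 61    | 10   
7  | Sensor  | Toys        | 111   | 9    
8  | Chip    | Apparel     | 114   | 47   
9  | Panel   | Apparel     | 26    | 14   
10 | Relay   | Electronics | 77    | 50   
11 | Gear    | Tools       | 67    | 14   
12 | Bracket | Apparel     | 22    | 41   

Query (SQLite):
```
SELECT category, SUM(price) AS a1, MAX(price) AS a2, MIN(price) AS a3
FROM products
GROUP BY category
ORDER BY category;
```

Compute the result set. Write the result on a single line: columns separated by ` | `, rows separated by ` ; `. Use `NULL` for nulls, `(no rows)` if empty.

Apparel | 386 | 114 | 22 ; Electronics | 154 | 77 | 17 ; Tools | 133 | 67 | 66 ; Toys | 111 | 111 | 111

Group products by category.
Per group compute: SUM(price), MAX(price), MIN(price).
  Apparel: ids {3, 5, 6, 8, 9, 12} → SUM(price)=386, MAX(price)=114, MIN(price)=22
  Electronics: ids {2, 4, 10} → SUM(price)=154, MAX(price)=77, MIN(price)=17
  Tools: ids {1, 11} → SUM(price)=133, MAX(price)=67, MIN(price)=66
  Toys: ids {7} → SUM(price)=111, MAX(price)=111, MIN(price)=111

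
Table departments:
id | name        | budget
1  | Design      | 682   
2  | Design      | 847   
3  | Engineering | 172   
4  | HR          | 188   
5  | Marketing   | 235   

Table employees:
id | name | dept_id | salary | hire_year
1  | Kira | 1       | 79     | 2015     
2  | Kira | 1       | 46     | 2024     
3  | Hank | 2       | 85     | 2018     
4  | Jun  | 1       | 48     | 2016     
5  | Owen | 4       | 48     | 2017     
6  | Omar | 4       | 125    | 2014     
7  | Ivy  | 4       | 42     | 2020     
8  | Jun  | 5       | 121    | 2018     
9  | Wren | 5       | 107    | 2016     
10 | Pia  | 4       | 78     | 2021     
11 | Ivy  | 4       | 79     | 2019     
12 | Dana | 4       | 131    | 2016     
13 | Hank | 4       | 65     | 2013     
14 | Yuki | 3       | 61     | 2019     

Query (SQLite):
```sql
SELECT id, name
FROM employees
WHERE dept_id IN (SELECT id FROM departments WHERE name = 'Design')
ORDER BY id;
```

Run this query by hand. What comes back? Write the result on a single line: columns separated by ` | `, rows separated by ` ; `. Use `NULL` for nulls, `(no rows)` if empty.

1 | Kira ; 2 | Kira ; 3 | Hank ; 4 | Jun

Inner query: departments.id where name = 'Design'.
Outer: keep employees rows whose dept_id is in that set.
Inner query → {1, 2}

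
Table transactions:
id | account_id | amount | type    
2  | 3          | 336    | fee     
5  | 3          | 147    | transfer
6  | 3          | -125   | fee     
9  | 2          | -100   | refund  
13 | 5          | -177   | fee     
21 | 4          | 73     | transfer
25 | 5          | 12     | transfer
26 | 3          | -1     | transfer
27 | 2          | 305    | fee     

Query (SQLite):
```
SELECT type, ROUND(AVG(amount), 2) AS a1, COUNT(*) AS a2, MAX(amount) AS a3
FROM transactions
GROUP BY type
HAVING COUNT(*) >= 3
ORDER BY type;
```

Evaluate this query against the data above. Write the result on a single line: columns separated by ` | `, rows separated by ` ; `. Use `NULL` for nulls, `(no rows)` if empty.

Group transactions by type.
Per group compute: ROUND(AVG(amount), 2), COUNT(*), MAX(amount).
HAVING: drop groups with fewer than 3 rows.
  fee: ids {2, 6, 13, 27} → ROUND(AVG(amount), 2)=84.75, COUNT(*)=4, MAX(amount)=336
  refund: ids {9} → ROUND(AVG(amount), 2)=-100, COUNT(*)=1, MAX(amount)=-100
  transfer: ids {5, 21, 25, 26} → ROUND(AVG(amount), 2)=57.75, COUNT(*)=4, MAX(amount)=147

fee | 84.75 | 4 | 336 ; transfer | 57.75 | 4 | 147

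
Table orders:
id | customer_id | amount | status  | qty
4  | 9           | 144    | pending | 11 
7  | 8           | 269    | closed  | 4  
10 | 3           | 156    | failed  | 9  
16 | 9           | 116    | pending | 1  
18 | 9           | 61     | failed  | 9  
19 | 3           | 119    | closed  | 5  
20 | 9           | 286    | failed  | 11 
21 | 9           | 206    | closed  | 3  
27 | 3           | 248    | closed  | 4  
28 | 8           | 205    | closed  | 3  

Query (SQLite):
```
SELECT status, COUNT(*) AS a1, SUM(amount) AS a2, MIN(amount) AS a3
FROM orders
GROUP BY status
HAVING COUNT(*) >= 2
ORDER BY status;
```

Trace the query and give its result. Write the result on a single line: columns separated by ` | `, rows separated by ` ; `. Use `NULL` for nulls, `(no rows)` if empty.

Group orders by status.
Per group compute: COUNT(*), SUM(amount), MIN(amount).
HAVING: drop groups with fewer than 2 rows.
  closed: ids {7, 19, 21, 27, 28} → COUNT(*)=5, SUM(amount)=1047, MIN(amount)=119
  failed: ids {10, 18, 20} → COUNT(*)=3, SUM(amount)=503, MIN(amount)=61
  pending: ids {4, 16} → COUNT(*)=2, SUM(amount)=260, MIN(amount)=116

closed | 5 | 1047 | 119 ; failed | 3 | 503 | 61 ; pending | 2 | 260 | 116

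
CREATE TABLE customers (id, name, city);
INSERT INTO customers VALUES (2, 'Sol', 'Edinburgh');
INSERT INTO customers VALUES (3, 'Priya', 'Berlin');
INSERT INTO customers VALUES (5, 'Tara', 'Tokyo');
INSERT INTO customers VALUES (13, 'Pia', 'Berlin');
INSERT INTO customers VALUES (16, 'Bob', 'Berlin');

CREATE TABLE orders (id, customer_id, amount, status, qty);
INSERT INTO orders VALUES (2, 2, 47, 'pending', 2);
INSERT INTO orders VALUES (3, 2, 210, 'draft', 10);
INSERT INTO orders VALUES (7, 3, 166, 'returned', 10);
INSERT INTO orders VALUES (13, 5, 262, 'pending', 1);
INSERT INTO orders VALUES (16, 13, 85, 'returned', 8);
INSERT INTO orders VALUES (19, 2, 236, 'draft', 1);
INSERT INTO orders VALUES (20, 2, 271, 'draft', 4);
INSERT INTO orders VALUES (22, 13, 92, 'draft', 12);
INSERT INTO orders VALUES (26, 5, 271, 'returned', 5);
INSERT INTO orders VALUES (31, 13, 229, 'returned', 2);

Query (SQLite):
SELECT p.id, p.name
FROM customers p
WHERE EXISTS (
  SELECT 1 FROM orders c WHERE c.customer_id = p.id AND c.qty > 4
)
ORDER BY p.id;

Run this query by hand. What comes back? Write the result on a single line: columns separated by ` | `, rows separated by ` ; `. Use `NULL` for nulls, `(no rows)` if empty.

For each customers row, check whether any orders with matching customer_id has qty > 4.
Keep rows where that is true.

2 | Sol ; 3 | Priya ; 5 | Tara ; 13 | Pia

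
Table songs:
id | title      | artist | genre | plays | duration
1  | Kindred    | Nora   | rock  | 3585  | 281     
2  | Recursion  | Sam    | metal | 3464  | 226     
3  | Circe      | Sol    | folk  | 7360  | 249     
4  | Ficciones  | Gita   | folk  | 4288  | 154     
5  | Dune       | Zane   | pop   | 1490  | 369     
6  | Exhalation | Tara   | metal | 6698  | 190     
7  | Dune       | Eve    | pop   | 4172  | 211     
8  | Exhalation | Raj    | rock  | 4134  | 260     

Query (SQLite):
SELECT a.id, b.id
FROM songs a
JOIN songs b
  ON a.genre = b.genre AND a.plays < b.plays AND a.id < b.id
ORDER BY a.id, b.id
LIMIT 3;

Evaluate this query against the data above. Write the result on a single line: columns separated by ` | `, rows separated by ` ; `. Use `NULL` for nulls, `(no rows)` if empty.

1 | 8 ; 2 | 6 ; 5 | 7

Pairs (a,b) with same genre, a.plays < b.plays, a.id < b.id.
genre groups: folk:{3,4} metal:{2,6} pop:{5,7} rock:{1,8}
Ordered by (a.id, b.id); first 3.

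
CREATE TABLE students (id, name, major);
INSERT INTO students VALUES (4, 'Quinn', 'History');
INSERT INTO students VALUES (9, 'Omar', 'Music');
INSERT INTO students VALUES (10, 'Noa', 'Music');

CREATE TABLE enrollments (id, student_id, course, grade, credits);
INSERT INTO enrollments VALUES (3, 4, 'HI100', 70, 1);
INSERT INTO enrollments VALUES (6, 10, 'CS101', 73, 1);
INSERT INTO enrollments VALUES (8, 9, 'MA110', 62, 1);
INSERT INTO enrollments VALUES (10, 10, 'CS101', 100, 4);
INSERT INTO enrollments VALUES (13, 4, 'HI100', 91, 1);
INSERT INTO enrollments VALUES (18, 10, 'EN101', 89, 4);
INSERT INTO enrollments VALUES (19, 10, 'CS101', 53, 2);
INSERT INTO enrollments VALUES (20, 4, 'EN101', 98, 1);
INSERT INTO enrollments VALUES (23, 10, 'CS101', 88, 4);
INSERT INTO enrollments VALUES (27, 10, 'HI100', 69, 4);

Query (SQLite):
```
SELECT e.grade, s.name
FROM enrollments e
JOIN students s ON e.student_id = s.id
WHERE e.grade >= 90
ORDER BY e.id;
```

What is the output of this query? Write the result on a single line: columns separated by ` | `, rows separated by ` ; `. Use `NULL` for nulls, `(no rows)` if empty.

Each enrollments row matches the students row where student_id = students.id.
Then keep rows with e.grade >= 90.

100 | Noa ; 91 | Quinn ; 98 | Quinn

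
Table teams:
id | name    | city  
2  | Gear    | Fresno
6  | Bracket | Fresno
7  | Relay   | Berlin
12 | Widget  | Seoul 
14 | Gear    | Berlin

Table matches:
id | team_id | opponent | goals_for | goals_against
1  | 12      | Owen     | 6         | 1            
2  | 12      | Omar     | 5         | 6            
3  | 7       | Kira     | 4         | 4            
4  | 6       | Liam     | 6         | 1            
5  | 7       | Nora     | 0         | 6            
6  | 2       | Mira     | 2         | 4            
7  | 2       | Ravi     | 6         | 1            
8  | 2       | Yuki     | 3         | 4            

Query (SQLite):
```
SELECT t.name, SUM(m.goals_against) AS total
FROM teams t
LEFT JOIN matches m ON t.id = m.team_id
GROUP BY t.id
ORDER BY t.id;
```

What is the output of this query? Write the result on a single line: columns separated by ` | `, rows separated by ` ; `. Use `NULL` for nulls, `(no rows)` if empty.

Gear | 9 ; Bracket | 1 ; Relay | 10 ; Widget | 7 ; Gear | NULL

LEFT JOIN keeps every teams row; unmatched ones get NULL for matches columns.
Group by teams.id and compute SUM(m.goals_against). SUM over an all-NULL group is NULL.
  2: ids {6, 7, 8} → SUM(m.goals_against)=9
  6: ids {4} → SUM(m.goals_against)=1
  7: ids {3, 5} → SUM(m.goals_against)=10
  12: ids {1, 2} → SUM(m.goals_against)=7
  14: ids {—} → SUM(m.goals_against)=NULL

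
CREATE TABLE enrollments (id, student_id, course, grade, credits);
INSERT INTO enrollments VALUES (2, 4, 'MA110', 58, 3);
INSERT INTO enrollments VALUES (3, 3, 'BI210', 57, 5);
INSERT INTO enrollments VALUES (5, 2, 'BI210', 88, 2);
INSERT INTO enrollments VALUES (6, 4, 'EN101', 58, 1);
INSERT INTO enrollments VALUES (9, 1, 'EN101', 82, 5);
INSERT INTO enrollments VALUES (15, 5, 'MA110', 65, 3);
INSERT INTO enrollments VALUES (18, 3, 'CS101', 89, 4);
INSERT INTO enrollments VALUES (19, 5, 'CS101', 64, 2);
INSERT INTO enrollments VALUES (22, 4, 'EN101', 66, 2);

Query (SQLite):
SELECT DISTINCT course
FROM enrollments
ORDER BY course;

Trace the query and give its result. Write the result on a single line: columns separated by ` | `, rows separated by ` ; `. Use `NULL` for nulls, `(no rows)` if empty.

Collect distinct course values from enrollments.

BI210 ; CS101 ; EN101 ; MA110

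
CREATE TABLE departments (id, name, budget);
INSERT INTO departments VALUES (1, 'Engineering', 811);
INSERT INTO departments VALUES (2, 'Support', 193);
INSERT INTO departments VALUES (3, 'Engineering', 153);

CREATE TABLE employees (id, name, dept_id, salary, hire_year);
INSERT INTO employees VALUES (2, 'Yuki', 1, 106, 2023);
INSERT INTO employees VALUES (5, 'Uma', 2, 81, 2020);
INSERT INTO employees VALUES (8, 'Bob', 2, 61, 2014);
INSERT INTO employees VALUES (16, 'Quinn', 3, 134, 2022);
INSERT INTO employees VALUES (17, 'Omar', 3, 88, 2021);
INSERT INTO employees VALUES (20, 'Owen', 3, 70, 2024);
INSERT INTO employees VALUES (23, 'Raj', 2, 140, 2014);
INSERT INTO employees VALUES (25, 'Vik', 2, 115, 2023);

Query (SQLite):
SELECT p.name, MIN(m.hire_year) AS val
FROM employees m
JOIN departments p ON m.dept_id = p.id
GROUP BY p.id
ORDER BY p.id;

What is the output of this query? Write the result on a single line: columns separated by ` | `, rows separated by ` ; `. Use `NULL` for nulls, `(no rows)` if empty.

Engineering | 2023 ; Support | 2014 ; Engineering | 2021

Join each employees row to its departments via dept_id.
Group joined rows by departments.id; compute MIN(m.hire_year) per group.
  1: ids {2} → MIN(m.hire_year)=2023
  2: ids {5, 8, 23, 25} → MIN(m.hire_year)=2014
  3: ids {16, 17, 20} → MIN(m.hire_year)=2021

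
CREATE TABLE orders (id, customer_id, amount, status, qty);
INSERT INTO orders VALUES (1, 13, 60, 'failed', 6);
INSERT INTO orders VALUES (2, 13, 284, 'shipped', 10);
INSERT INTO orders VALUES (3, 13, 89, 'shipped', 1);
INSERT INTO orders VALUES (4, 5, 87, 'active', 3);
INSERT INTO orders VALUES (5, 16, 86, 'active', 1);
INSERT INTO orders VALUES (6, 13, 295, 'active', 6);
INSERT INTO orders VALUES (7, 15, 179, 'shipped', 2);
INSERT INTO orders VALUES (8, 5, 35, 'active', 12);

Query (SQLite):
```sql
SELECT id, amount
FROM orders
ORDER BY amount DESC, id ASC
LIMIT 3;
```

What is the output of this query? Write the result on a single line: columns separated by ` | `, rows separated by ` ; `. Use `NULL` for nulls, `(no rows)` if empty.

6 | 295 ; 2 | 284 ; 7 | 179

Sort by amount desc, tiebreak id asc: (295, id=6), (284, id=2), (179, id=7), (89, id=3), (87, id=4), (86, id=5) …. Take first 3.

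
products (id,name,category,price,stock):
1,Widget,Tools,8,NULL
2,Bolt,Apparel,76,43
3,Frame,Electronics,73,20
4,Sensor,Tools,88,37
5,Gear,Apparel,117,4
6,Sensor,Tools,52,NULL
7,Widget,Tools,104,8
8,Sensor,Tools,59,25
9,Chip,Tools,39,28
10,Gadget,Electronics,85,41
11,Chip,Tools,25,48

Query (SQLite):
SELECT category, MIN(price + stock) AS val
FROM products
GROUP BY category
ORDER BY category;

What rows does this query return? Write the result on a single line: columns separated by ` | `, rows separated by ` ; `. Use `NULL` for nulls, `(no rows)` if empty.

Apparel | 119 ; Electronics | 93 ; Tools | 67

For each row compute price + stock.
Group by category; take MIN of the expression per group.
  Apparel: ids {2, 5} → MIN(price + stock)=119
  Electronics: ids {3, 10} → MIN(price + stock)=93
  Tools: ids {1, 4, 6, 7, 8, 9, 11} → MIN(price + stock)=67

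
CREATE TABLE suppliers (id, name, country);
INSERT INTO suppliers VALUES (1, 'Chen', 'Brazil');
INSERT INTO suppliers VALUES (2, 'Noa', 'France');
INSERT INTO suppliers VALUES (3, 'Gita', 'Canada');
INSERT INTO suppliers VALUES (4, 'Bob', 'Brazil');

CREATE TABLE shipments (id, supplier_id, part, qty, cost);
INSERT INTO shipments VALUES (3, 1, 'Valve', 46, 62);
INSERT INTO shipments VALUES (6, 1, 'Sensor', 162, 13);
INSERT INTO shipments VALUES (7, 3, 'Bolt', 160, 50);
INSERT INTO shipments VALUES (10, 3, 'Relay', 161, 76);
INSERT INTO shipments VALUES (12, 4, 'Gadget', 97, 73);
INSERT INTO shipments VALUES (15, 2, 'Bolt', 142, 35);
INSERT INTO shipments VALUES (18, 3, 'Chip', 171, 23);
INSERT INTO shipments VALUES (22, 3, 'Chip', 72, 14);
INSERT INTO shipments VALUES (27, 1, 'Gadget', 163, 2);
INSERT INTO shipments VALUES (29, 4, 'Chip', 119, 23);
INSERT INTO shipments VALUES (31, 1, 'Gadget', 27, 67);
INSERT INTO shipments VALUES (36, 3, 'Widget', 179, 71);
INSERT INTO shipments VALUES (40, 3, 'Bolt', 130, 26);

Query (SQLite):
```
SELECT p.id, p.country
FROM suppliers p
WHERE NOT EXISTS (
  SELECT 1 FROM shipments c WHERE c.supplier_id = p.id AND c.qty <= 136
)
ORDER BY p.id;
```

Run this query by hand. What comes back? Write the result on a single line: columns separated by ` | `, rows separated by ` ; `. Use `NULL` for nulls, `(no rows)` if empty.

2 | France

For each suppliers row, check whether any shipments with matching supplier_id has qty <= 136.
Keep rows where that is false.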